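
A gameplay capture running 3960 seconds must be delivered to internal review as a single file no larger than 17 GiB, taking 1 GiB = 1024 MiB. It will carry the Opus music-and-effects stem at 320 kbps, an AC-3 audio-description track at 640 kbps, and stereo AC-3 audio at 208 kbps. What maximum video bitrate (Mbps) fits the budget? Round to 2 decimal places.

Budget: 17 GiB = 146028.9 Mb.
Total bitrate budget: 146028.9 Mb / 3960 s = 36.876 Mbps.
Audio total: 320 + 640 + 208 = 1168 kbps = 1.168 Mbps.
Video: 36.876 − 1.168 = 35.708 Mbps.

35.71 Mbps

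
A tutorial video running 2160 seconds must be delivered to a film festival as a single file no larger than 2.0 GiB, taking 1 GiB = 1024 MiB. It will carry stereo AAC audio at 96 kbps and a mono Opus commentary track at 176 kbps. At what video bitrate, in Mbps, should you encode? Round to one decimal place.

Budget: 2.0 GiB = 17179.9 Mb.
Total bitrate budget: 17179.9 Mb / 2160 s = 7.954 Mbps.
Audio total: 96 + 176 = 272 kbps = 0.272 Mbps.
Video: 7.954 − 0.272 = 7.682 Mbps.

7.7 Mbps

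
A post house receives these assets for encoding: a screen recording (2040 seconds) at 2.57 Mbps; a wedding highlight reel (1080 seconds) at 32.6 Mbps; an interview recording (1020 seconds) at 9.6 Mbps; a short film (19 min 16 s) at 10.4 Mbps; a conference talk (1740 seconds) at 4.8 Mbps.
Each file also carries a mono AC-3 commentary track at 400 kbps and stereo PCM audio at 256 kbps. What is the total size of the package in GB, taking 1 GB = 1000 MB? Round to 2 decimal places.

9.40 GB

Audio total: 400 + 256 = 656 kbps = 0.656 Mbps.
screen recording: 3.226 Mbps × 2040 s = 6581.0 Mb
wedding highlight reel: 33.256 Mbps × 1080 s = 35916.5 Mb
interview recording: 10.256 Mbps × 1020 s = 10461.1 Mb
short film: 11.056 Mbps × 1156 s = 12780.7 Mb
conference talk: 5.456 Mbps × 1740 s = 9493.4 Mb
Total: 75232.8 Mb = 9404.1 MB.
= 9.404 GB.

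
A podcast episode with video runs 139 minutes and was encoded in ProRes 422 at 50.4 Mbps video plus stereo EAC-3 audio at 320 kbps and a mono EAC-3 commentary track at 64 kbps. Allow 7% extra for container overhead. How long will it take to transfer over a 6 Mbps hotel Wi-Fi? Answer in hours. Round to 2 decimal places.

20.98 hours

139 min = 8340 s
Audio total: 320 + 64 = 384 kbps = 0.384 Mbps.
Total bitrate: 50.784 Mbps.
File: 50.784 Mbps × 8340 s = 423538.6 Mb.
With 7% container overhead: ×1.07. → 453186.3 Mb.
At 6 Mbps: 453186.3 / 6 = 75531.0 s ≈ 21 hours.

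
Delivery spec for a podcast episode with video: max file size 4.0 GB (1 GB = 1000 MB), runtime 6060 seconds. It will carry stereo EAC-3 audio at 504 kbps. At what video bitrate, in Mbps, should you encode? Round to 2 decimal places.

4.78 Mbps

Budget: 4.0 GB = 32000.0 Mb.
Total bitrate budget: 32000.0 Mb / 6060 s = 5.281 Mbps.
Audio: 504 kbps = 0.504 Mbps.
Video: 5.281 − 0.504 = 4.777 Mbps.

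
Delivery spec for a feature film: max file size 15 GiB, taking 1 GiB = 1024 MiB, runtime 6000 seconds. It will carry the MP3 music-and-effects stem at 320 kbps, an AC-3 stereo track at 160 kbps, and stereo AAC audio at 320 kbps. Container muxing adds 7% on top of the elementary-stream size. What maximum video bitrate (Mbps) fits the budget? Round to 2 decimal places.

19.27 Mbps

Budget: 15 GiB = 128849.0 Mb.
Stream payload after overhead: 128849.0 / 1.07 = 120419.6 Mb.
Total bitrate budget: 120419.6 Mb / 6000 s = 20.070 Mbps.
Audio total: 320 + 160 + 320 = 800 kbps = 0.800 Mbps.
Video: 20.070 − 0.800 = 19.270 Mbps.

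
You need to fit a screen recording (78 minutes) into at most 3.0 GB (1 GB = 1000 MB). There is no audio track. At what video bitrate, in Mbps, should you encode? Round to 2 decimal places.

Budget: 3.0 GB = 24000.0 Mb.
78 min = 4680 s
Total bitrate budget: 24000.0 Mb / 4680 s = 5.128 Mbps.

5.13 Mbps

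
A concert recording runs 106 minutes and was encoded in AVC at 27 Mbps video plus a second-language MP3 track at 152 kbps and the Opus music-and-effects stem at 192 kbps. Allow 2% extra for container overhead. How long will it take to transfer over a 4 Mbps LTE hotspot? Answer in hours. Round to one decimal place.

106 min = 6360 s
Audio total: 152 + 192 = 344 kbps = 0.344 Mbps.
Total bitrate: 27.344 Mbps.
File: 27.344 Mbps × 6360 s = 173907.8 Mb.
With 2% container overhead: ×1.02. → 177386.0 Mb.
At 4 Mbps: 177386.0 / 4 = 44346.5 s ≈ 12.3 hours.

12.3 hours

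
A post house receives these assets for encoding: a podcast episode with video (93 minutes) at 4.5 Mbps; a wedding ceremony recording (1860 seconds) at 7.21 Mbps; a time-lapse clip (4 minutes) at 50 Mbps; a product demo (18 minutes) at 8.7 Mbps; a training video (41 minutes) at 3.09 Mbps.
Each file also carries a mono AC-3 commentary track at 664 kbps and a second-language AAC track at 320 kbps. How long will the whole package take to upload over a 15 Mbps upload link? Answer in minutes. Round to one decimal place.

Audio total: 664 + 320 = 984 kbps = 0.984 Mbps.
podcast episode with video: 5.484 Mbps × 5580 s = 30600.7 Mb
wedding ceremony recording: 8.194 Mbps × 1860 s = 15240.8 Mb
time-lapse clip: 50.984 Mbps × 240 s = 12236.2 Mb
product demo: 9.684 Mbps × 1080 s = 10458.7 Mb
training video: 4.074 Mbps × 2460 s = 10022.0 Mb
Total: 78558.5 Mb = 9819.8 MB.
At 15 Mbps: 78558.5 / 15 = 5237 s ≈ 87.3 minutes.

87.3 minutes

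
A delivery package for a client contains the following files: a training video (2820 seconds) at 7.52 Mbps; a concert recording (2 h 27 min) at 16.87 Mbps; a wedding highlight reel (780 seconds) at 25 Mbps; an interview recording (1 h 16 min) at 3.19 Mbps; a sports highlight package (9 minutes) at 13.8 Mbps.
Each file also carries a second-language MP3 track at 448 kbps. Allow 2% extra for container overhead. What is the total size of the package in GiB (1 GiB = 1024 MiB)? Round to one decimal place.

26.0 GiB

Audio: 448 kbps = 0.448 Mbps.
training video: 7.968 Mbps × 2820 s × 1.02 = 22919.2 Mb
concert recording: 17.318 Mbps × 8820 s × 1.02 = 155799.7 Mb
wedding highlight reel: 25.448 Mbps × 780 s × 1.02 = 20246.4 Mb
interview recording: 3.638 Mbps × 4560 s × 1.02 = 16921.1 Mb
sports highlight package: 14.248 Mbps × 540 s × 1.02 = 7847.8 Mb
Total: 223734.1 Mb = 27966.8 MB.
= 26.05 GiB.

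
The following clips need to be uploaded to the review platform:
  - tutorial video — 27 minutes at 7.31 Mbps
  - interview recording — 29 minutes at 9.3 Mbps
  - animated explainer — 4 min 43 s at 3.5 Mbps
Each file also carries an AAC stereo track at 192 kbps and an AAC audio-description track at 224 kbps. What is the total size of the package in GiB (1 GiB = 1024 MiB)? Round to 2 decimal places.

Audio total: 192 + 224 = 416 kbps = 0.416 Mbps.
tutorial video: 7.726 Mbps × 1620 s = 12516.1 Mb
interview recording: 9.716 Mbps × 1740 s = 16905.8 Mb
animated explainer: 3.916 Mbps × 283 s = 1108.2 Mb
Total: 30530.2 Mb = 3816.3 MB.
= 3.554 GiB.

3.55 GiB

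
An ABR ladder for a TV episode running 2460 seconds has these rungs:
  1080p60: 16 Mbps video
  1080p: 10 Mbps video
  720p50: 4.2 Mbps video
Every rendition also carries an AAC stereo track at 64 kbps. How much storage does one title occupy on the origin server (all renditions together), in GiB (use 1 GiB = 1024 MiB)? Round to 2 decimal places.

Audio: 64 kbps = 0.064 Mbps.
Sum of rendition bitrates: (16+0.064) + (10+0.064) + (4.2+0.064) = 30.392 Mbps.
× 2460 s = 74,764 Mb = 9,346 MB = 8.704 GiB.

8.70 GiB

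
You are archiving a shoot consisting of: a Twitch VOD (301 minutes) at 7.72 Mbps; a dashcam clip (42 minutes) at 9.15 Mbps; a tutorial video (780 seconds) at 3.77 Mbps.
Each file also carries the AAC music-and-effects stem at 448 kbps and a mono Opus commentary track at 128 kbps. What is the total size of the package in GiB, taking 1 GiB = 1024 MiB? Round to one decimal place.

20.7 GiB

Audio total: 448 + 128 = 576 kbps = 0.576 Mbps.
Twitch VOD: 8.296 Mbps × 18060 s = 149825.8 Mb
dashcam clip: 9.726 Mbps × 2520 s = 24509.5 Mb
tutorial video: 4.346 Mbps × 780 s = 3389.9 Mb
Total: 177725.2 Mb = 22215.6 MB.
= 20.69 GiB.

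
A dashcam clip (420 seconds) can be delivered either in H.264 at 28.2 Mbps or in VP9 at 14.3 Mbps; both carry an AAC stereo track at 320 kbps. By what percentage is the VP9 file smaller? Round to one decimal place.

48.7%

Audio: 320 kbps = 0.320 Mbps.
H.264: 28.520 Mbps × 420 s = 11978.4 Mb = 1.497 GB.
VP9: 14.620 Mbps × 420 s = 6140.4 Mb = 0.768 GB.
Reduction: (1 − 0.768/1.497) × 100 = 48.74%.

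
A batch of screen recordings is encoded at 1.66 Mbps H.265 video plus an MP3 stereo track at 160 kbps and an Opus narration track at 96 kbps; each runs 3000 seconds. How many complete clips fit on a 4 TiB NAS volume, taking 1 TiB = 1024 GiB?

Audio total: 160 + 96 = 256 kbps = 0.256 Mbps.
Total bitrate: 1.916 Mbps.
Per item: 1.916 Mbps × 3000 s = 5,748 Mb = 718.5 MB.
Capacity: 4 TiB = 35,184,372 Mb; 6121.15 items → 6121 complete.

6121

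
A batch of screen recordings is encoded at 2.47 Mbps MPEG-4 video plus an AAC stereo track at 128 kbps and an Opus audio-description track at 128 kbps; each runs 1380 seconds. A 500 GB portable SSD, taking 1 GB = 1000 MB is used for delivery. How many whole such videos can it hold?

Audio total: 128 + 128 = 256 kbps = 0.256 Mbps.
Total bitrate: 2.726 Mbps.
Per item: 2.726 Mbps × 1380 s = 3,762 Mb = 470.2 MB.
Capacity: 500 GB = 4,000,000 Mb; 1063.30 items → 1063 complete.

1063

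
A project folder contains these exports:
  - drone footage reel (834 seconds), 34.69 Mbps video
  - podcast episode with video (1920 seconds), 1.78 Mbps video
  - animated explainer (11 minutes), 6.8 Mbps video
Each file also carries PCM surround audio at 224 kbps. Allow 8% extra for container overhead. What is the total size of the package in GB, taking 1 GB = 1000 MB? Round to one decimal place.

5.1 GB

Audio: 224 kbps = 0.224 Mbps.
drone footage reel: 34.914 Mbps × 834 s × 1.08 = 31447.7 Mb
podcast episode with video: 2.004 Mbps × 1920 s × 1.08 = 4155.5 Mb
animated explainer: 7.024 Mbps × 660 s × 1.08 = 5006.7 Mb
Total: 40609.9 Mb = 5076.2 MB.
= 5.076 GB.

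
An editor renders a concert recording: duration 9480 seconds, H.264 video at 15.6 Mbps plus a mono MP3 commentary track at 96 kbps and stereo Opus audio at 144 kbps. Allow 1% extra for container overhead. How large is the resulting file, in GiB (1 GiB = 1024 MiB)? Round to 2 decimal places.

Audio total: 96 + 144 = 240 kbps = 0.240 Mbps.
Total bitrate: 15.6 + 0.240 = 15.840 Mbps.
Stream data: 15.840 Mbps × 9480 s = 150163.2 Mb.
With 1% container overhead: ×1.01.
151,665 Mb = 18,958,104,000 bytes ÷ 1,073,741,824 = 17.66 GiB.

17.66 GiB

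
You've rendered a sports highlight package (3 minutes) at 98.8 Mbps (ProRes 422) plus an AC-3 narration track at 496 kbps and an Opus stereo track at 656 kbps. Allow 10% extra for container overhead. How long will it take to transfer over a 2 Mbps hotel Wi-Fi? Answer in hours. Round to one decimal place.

3 min = 180 s
Audio total: 496 + 656 = 1152 kbps = 1.152 Mbps.
Total bitrate: 99.952 Mbps.
File: 99.952 Mbps × 180 s = 17991.4 Mb.
With 10% container overhead: ×1.10. → 19790.5 Mb.
At 2 Mbps: 19790.5 / 2 = 9895.2 s ≈ 2.75 hours.

2.7 hours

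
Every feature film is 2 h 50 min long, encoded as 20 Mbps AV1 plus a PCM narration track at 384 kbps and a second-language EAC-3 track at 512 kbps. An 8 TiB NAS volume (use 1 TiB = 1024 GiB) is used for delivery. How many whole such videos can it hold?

330

2 h 50 min = 170 min = 10200 s
Audio total: 384 + 512 = 896 kbps = 0.896 Mbps.
Total bitrate: 20.896 Mbps.
Per item: 20.896 Mbps × 10200 s = 213,139 Mb = 26,642 MB.
Capacity: 8 TiB = 70,368,744 Mb; 330.15 items → 330 complete.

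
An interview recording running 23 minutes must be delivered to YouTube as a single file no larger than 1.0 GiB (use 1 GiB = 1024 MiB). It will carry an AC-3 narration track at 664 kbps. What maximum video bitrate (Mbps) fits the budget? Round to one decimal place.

Budget: 1.0 GiB = 8589.9 Mb.
23 min = 1380 s
Total bitrate budget: 8589.9 Mb / 1380 s = 6.225 Mbps.
Audio: 664 kbps = 0.664 Mbps.
Video: 6.225 − 0.664 = 5.561 Mbps.

5.6 Mbps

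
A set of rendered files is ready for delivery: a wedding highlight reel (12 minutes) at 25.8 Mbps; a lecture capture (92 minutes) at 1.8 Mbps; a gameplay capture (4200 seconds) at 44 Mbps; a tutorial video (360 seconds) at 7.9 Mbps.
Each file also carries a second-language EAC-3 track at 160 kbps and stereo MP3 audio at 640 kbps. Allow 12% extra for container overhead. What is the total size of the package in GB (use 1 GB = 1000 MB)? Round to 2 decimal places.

31.47 GB

Audio total: 160 + 640 = 800 kbps = 0.800 Mbps.
wedding highlight reel: 26.600 Mbps × 720 s × 1.12 = 21450.2 Mb
lecture capture: 2.600 Mbps × 5520 s × 1.12 = 16074.2 Mb
gameplay capture: 44.800 Mbps × 4200 s × 1.12 = 210739.2 Mb
tutorial video: 8.700 Mbps × 360 s × 1.12 = 3507.8 Mb
Total: 251771.5 Mb = 31471.4 MB.
= 31.47 GB.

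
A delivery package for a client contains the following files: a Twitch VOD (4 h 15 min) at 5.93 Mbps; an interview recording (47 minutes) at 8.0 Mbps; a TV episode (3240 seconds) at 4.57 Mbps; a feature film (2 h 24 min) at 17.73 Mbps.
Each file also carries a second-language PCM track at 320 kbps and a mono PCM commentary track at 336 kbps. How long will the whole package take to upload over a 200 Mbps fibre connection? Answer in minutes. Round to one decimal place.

25.1 minutes

Audio total: 320 + 336 = 656 kbps = 0.656 Mbps.
Twitch VOD: 6.586 Mbps × 15300 s = 100765.8 Mb
interview recording: 8.656 Mbps × 2820 s = 24409.9 Mb
TV episode: 5.226 Mbps × 3240 s = 16932.2 Mb
feature film: 18.386 Mbps × 8640 s = 158855.0 Mb
Total: 300963.0 Mb = 37620.4 MB.
At 200 Mbps: 300963.0 / 200 = 1505 s ≈ 25.1 minutes.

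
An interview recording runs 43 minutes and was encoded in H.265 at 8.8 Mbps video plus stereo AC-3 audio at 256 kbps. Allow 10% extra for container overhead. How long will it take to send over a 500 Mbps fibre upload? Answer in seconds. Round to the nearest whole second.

43 min = 2580 s
Audio: 256 kbps = 0.256 Mbps.
Total bitrate: 9.056 Mbps.
File: 9.056 Mbps × 2580 s = 23364.5 Mb.
With 10% container overhead: ×1.10. → 25700.9 Mb.
At 500 Mbps: 25700.9 / 500 = 51.4 s ≈ 51.4 seconds.

51 seconds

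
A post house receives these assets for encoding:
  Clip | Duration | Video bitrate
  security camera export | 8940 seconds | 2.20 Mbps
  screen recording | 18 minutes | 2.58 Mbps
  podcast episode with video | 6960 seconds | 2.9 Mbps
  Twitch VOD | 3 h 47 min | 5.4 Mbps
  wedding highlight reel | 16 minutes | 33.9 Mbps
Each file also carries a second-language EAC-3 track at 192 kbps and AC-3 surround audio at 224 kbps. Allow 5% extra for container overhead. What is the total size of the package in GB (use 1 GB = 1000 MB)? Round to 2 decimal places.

21.24 GB

Audio total: 192 + 224 = 416 kbps = 0.416 Mbps.
security camera export: 2.616 Mbps × 8940 s × 1.05 = 24556.4 Mb
screen recording: 2.996 Mbps × 1080 s × 1.05 = 3397.5 Mb
podcast episode with video: 3.316 Mbps × 6960 s × 1.05 = 24233.3 Mb
Twitch VOD: 5.816 Mbps × 13620 s × 1.05 = 83174.6 Mb
wedding highlight reel: 34.316 Mbps × 960 s × 1.05 = 34590.5 Mb
Total: 169952.3 Mb = 21244.0 MB.
= 21.24 GB.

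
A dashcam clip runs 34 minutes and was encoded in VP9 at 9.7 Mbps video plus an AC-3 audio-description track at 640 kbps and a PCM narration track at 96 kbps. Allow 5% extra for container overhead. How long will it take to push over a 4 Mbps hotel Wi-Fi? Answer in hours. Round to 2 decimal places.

1.55 hours

34 min = 2040 s
Audio total: 640 + 96 = 736 kbps = 0.736 Mbps.
Total bitrate: 10.436 Mbps.
File: 10.436 Mbps × 2040 s = 21289.4 Mb.
With 5% container overhead: ×1.05. → 22353.9 Mb.
At 4 Mbps: 22353.9 / 4 = 5588.5 s ≈ 1.55 hours.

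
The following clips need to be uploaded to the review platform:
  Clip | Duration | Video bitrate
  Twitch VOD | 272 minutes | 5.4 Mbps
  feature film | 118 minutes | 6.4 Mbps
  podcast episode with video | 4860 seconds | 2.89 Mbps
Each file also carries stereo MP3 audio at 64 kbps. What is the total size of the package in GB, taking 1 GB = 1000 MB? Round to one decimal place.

18.7 GB

Audio: 64 kbps = 0.064 Mbps.
Twitch VOD: 5.464 Mbps × 16320 s = 89172.5 Mb
feature film: 6.464 Mbps × 7080 s = 45765.1 Mb
podcast episode with video: 2.954 Mbps × 4860 s = 14356.4 Mb
Total: 149294.0 Mb = 18661.8 MB.
= 18.66 GB.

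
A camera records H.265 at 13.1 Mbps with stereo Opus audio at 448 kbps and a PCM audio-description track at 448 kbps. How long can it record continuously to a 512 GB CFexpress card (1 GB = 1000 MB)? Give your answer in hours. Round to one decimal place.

Audio total: 448 + 448 = 896 kbps = 0.896 Mbps.
Total bitrate: 13.1 + 0.896 = 13.996 Mbps.
Capacity: 512 GB = 4,096,000 Mb.
Recording time: 4,096,000 / 13.996 = 292,655 s ≈ 81.3 hours.

81.3 hours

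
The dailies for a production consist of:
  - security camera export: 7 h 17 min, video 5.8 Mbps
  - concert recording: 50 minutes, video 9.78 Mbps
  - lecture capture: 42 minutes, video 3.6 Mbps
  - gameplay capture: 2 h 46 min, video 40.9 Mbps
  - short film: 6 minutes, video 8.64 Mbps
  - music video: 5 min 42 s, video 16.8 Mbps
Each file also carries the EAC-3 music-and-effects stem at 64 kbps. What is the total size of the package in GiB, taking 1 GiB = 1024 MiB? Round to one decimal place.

Audio: 64 kbps = 0.064 Mbps.
security camera export: 5.864 Mbps × 26220 s = 153754.1 Mb
concert recording: 9.844 Mbps × 3000 s = 29532.0 Mb
lecture capture: 3.664 Mbps × 2520 s = 9233.3 Mb
gameplay capture: 40.964 Mbps × 9960 s = 408001.4 Mb
short film: 8.704 Mbps × 360 s = 3133.4 Mb
music video: 16.864 Mbps × 342 s = 5767.5 Mb
Total: 609421.7 Mb = 76177.7 MB.
= 70.95 GiB.

70.9 GiB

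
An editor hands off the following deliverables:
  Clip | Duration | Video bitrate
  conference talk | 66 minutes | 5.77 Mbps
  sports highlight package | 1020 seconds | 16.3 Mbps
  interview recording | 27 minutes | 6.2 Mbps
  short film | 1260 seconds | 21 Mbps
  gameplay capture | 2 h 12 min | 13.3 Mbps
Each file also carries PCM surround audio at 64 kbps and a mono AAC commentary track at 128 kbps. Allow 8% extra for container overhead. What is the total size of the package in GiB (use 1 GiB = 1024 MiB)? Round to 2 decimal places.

23.18 GiB

Audio total: 64 + 128 = 192 kbps = 0.192 Mbps.
conference talk: 5.962 Mbps × 3960 s × 1.08 = 25498.3 Mb
sports highlight package: 16.492 Mbps × 1020 s × 1.08 = 18167.6 Mb
interview recording: 6.392 Mbps × 1620 s × 1.08 = 11183.4 Mb
short film: 21.192 Mbps × 1260 s × 1.08 = 28838.1 Mb
gameplay capture: 13.492 Mbps × 7920 s × 1.08 = 115405.2 Mb
Total: 199092.6 Mb = 24886.6 MB.
= 23.18 GiB.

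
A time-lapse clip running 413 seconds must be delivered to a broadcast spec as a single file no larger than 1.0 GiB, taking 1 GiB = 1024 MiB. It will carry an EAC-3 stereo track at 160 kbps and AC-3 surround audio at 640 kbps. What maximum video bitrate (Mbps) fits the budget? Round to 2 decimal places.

20.00 Mbps

Budget: 1.0 GiB = 8589.9 Mb.
Total bitrate budget: 8589.9 Mb / 413 s = 20.799 Mbps.
Audio total: 160 + 640 = 800 kbps = 0.800 Mbps.
Video: 20.799 − 0.800 = 19.999 Mbps.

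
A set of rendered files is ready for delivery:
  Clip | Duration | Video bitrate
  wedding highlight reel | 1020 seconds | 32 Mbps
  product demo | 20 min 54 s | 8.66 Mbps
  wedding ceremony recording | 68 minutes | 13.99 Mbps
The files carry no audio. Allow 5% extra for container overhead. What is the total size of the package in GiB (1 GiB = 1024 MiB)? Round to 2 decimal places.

wedding highlight reel: 32.000 Mbps × 1020 s × 1.05 = 34272.0 Mb
product demo: 8.660 Mbps × 1254 s × 1.05 = 11402.6 Mb
wedding ceremony recording: 13.990 Mbps × 4080 s × 1.05 = 59933.2 Mb
Total: 105607.8 Mb = 13201.0 MB.
= 12.29 GiB.

12.29 GiB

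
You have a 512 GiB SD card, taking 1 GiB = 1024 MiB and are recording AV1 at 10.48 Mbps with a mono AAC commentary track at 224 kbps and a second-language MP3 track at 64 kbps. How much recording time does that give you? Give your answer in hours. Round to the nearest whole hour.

113 hours

Audio total: 224 + 64 = 288 kbps = 0.288 Mbps.
Total bitrate: 10.48 + 0.288 = 10.768 Mbps.
Capacity: 512 GiB = 4,398,047 Mb.
Recording time: 4,398,047 / 10.768 = 408,437 s ≈ 113 hours.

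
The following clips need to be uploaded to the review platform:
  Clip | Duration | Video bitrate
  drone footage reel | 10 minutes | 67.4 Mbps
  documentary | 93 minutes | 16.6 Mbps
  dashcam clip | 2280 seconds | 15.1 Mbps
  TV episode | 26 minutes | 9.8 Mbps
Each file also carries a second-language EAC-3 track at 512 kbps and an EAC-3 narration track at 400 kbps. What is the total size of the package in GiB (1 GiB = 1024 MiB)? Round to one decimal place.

22.3 GiB

Audio total: 512 + 400 = 912 kbps = 0.912 Mbps.
drone footage reel: 68.312 Mbps × 600 s = 40987.2 Mb
documentary: 17.512 Mbps × 5580 s = 97717.0 Mb
dashcam clip: 16.012 Mbps × 2280 s = 36507.4 Mb
TV episode: 10.712 Mbps × 1560 s = 16710.7 Mb
Total: 191922.2 Mb = 23990.3 MB.
= 22.34 GiB.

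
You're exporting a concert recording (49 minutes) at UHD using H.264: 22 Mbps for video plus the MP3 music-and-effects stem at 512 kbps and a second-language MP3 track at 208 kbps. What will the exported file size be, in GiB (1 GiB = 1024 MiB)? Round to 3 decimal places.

49 min = 2940 s
Audio total: 512 + 208 = 720 kbps = 0.720 Mbps.
Total bitrate: 22 + 0.720 = 22.720 Mbps.
Stream data: 22.720 Mbps × 2940 s = 66796.8 Mb.
66,797 Mb = 8,349,600,000 bytes ÷ 1,073,741,824 = 7.776 GiB.

7.776 GiB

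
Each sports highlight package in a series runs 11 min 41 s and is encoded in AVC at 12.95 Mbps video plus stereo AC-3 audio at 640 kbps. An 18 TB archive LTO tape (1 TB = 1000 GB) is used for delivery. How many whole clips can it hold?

11 min 41 s = 701 s
Audio: 640 kbps = 0.640 Mbps.
Total bitrate: 13.590 Mbps.
Per item: 13.590 Mbps × 701 s = 9,527 Mb = 1,191 MB.
Capacity: 18 TB = 144,000,000 Mb; 15115.59 items → 15115 complete.

15115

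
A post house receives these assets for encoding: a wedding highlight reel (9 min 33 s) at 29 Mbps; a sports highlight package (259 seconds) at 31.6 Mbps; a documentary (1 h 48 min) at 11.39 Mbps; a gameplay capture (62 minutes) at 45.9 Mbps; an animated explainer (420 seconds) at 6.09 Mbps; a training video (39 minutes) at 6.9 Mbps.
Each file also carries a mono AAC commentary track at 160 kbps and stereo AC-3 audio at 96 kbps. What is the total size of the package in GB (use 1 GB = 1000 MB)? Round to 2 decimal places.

Audio total: 160 + 96 = 256 kbps = 0.256 Mbps.
wedding highlight reel: 29.256 Mbps × 573 s = 16763.7 Mb
sports highlight package: 31.856 Mbps × 259 s = 8250.7 Mb
documentary: 11.646 Mbps × 6480 s = 75466.1 Mb
gameplay capture: 46.156 Mbps × 3720 s = 171700.3 Mb
animated explainer: 6.346 Mbps × 420 s = 2665.3 Mb
training video: 7.156 Mbps × 2340 s = 16745.0 Mb
Total: 291591.2 Mb = 36448.9 MB.
= 36.45 GB.

36.45 GB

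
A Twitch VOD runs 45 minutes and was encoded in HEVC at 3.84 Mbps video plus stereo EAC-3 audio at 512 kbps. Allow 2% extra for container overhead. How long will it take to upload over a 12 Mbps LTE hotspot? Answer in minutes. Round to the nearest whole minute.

17 minutes

45 min = 2700 s
Audio: 512 kbps = 0.512 Mbps.
Total bitrate: 4.352 Mbps.
File: 4.352 Mbps × 2700 s = 11750.4 Mb.
With 2% container overhead: ×1.02. → 11985.4 Mb.
At 12 Mbps: 11985.4 / 12 = 998.8 s ≈ 16.6 minutes.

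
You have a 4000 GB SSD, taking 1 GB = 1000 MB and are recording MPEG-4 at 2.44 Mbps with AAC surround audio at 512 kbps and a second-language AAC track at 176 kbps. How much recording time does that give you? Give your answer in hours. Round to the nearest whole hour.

2842 hours

Audio total: 512 + 176 = 688 kbps = 0.688 Mbps.
Total bitrate: 2.44 + 0.688 = 3.128 Mbps.
Capacity: 4000 GB = 32,000,000 Mb.
Recording time: 32,000,000 / 3.128 = 10,230,179 s ≈ 2,842 hours.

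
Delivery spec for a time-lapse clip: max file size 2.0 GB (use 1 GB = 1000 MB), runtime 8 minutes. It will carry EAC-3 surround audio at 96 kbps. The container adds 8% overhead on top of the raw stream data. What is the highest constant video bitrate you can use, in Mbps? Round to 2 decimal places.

Budget: 2.0 GB = 16000.0 Mb.
Stream payload after overhead: 16000.0 / 1.08 = 14814.8 Mb.
8 min = 480 s
Total bitrate budget: 14814.8 Mb / 480 s = 30.864 Mbps.
Audio: 96 kbps = 0.096 Mbps.
Video: 30.864 − 0.096 = 30.768 Mbps.

30.77 Mbps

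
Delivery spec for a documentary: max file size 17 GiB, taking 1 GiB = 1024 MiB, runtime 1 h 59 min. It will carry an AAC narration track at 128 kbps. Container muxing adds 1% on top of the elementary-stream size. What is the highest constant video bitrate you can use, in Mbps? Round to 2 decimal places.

Budget: 17 GiB = 146028.9 Mb.
Stream payload after overhead: 146028.9 / 1.01 = 144583.1 Mb.
1 h 59 min = 119 min = 7140 s
Total bitrate budget: 144583.1 Mb / 7140 s = 20.250 Mbps.
Audio: 128 kbps = 0.128 Mbps.
Video: 20.250 − 0.128 = 20.122 Mbps.

20.12 Mbps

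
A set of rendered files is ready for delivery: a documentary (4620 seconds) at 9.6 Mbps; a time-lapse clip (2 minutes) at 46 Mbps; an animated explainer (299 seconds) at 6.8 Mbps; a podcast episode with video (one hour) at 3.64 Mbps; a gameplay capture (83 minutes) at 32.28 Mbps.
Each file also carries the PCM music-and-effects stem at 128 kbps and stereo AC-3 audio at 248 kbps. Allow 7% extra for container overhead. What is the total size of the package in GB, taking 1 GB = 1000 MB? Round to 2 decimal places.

30.88 GB

Audio total: 128 + 248 = 376 kbps = 0.376 Mbps.
documentary: 9.976 Mbps × 4620 s × 1.07 = 49315.4 Mb
time-lapse clip: 46.376 Mbps × 120 s × 1.07 = 5954.7 Mb
animated explainer: 7.176 Mbps × 299 s × 1.07 = 2295.8 Mb
podcast episode with video: 4.016 Mbps × 3600 s × 1.07 = 15469.6 Mb
gameplay capture: 32.656 Mbps × 4980 s × 1.07 = 174010.8 Mb
Total: 247046.2 Mb = 30880.8 MB.
= 30.88 GB.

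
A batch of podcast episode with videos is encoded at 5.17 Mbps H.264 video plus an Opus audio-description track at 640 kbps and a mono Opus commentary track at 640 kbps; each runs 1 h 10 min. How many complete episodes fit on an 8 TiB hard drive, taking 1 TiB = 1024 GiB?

1 h 10 min = 70 min = 4200 s
Audio total: 640 + 640 = 1280 kbps = 1.280 Mbps.
Total bitrate: 6.450 Mbps.
Per item: 6.450 Mbps × 4200 s = 27,090 Mb = 3,386 MB.
Capacity: 8 TiB = 70,368,744 Mb; 2597.59 items → 2597 complete.

2597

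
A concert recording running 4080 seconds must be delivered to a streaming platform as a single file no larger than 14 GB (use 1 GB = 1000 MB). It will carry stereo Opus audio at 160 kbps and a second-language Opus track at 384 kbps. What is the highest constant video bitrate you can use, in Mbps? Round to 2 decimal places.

26.91 Mbps

Budget: 14 GB = 112000.0 Mb.
Total bitrate budget: 112000.0 Mb / 4080 s = 27.451 Mbps.
Audio total: 160 + 384 = 544 kbps = 0.544 Mbps.
Video: 27.451 − 0.544 = 26.907 Mbps.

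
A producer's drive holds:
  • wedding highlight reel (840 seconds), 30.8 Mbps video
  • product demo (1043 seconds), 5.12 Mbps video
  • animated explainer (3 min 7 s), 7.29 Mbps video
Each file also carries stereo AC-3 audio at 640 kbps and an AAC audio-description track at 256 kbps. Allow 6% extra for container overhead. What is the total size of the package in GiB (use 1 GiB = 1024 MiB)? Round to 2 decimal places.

4.25 GiB

Audio total: 640 + 256 = 896 kbps = 0.896 Mbps.
wedding highlight reel: 31.696 Mbps × 840 s × 1.06 = 28222.1 Mb
product demo: 6.016 Mbps × 1043 s × 1.06 = 6651.2 Mb
animated explainer: 8.186 Mbps × 187 s × 1.06 = 1622.6 Mb
Total: 36495.9 Mb = 4562.0 MB.
= 4.249 GiB.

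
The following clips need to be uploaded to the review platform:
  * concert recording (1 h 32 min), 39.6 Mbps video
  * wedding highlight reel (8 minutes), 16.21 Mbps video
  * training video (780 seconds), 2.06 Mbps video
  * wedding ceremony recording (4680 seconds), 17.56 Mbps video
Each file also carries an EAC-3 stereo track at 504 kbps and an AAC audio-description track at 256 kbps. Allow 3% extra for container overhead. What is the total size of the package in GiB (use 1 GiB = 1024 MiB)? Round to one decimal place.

Audio total: 504 + 256 = 760 kbps = 0.760 Mbps.
concert recording: 40.360 Mbps × 5520 s × 1.03 = 229470.8 Mb
wedding highlight reel: 16.970 Mbps × 480 s × 1.03 = 8390.0 Mb
training video: 2.820 Mbps × 780 s × 1.03 = 2265.6 Mb
wedding ceremony recording: 18.320 Mbps × 4680 s × 1.03 = 88309.7 Mb
Total: 328436.1 Mb = 41054.5 MB.
= 38.23 GiB.

38.2 GiB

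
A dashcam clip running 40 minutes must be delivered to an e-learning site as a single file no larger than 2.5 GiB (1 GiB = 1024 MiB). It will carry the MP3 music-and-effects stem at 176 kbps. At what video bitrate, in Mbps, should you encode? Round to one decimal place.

Budget: 2.5 GiB = 21474.8 Mb.
40 min = 2400 s
Total bitrate budget: 21474.8 Mb / 2400 s = 8.948 Mbps.
Audio: 176 kbps = 0.176 Mbps.
Video: 8.948 − 0.176 = 8.772 Mbps.

8.8 Mbps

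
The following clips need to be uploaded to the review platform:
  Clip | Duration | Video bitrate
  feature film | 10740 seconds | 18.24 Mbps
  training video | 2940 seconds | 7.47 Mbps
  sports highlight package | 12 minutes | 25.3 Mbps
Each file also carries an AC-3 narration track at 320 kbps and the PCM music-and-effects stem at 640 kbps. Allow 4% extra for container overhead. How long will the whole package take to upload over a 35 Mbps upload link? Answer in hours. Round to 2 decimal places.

2.06 hours

Audio total: 320 + 640 = 960 kbps = 0.960 Mbps.
feature film: 19.200 Mbps × 10740 s × 1.04 = 214456.3 Mb
training video: 8.430 Mbps × 2940 s × 1.04 = 25775.6 Mb
sports highlight package: 26.260 Mbps × 720 s × 1.04 = 19663.5 Mb
Total: 259895.4 Mb = 32486.9 MB.
At 35 Mbps: 259895.4 / 35 = 7426 s ≈ 2.06 hours.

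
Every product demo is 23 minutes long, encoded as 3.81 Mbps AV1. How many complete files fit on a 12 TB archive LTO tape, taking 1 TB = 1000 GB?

18258

23 min = 1380 s
Per item: 3.810 Mbps × 1380 s = 5,258 Mb = 657.2 MB.
Capacity: 12 TB = 96,000,000 Mb; 18258.59 items → 18258 complete.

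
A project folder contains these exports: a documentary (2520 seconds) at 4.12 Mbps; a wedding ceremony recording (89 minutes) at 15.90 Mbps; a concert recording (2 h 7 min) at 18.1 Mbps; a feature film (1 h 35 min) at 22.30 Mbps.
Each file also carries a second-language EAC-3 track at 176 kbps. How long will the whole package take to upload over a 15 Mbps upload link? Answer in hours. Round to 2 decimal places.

6.74 hours

Audio: 176 kbps = 0.176 Mbps.
documentary: 4.296 Mbps × 2520 s = 10825.9 Mb
wedding ceremony recording: 16.076 Mbps × 5340 s = 85845.8 Mb
concert recording: 18.276 Mbps × 7620 s = 139263.1 Mb
feature film: 22.476 Mbps × 5700 s = 128113.2 Mb
Total: 364048.1 Mb = 45506.0 MB.
At 15 Mbps: 364048.1 / 15 = 24270 s ≈ 6.74 hours.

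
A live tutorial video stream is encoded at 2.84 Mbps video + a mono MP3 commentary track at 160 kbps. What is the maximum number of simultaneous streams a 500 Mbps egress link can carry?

Audio: 160 kbps = 0.160 Mbps.
Per-viewer media rate: 3.000 Mbps.
500 Mbps = 500.0 Mbps; 500.0 / 3.000 = 166.67 → 166 viewers.

166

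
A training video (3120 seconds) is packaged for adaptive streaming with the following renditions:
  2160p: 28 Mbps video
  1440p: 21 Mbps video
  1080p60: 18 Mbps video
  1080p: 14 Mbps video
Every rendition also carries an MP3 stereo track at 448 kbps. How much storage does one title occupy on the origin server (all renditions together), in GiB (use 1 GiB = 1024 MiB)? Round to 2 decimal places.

Audio: 448 kbps = 0.448 Mbps.
Sum of rendition bitrates: (28+0.448) + (21+0.448) + (18+0.448) + (14+0.448) = 82.792 Mbps.
× 3120 s = 258,311 Mb = 32,289 MB = 30.07 GiB.

30.07 GiB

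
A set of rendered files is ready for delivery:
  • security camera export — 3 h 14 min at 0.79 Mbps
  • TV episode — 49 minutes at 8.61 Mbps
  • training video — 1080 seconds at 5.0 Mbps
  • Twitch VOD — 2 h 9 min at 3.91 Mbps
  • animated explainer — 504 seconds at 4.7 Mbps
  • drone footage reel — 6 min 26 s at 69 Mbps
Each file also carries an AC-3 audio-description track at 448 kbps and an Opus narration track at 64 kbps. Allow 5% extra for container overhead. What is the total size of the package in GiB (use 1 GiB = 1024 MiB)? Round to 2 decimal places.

Audio total: 448 + 64 = 512 kbps = 0.512 Mbps.
security camera export: 1.302 Mbps × 11640 s × 1.05 = 15913.0 Mb
TV episode: 9.122 Mbps × 2940 s × 1.05 = 28159.6 Mb
training video: 5.512 Mbps × 1080 s × 1.05 = 6250.6 Mb
Twitch VOD: 4.422 Mbps × 7740 s × 1.05 = 35937.6 Mb
animated explainer: 5.212 Mbps × 504 s × 1.05 = 2758.2 Mb
drone footage reel: 69.512 Mbps × 386 s × 1.05 = 28173.2 Mb
Total: 117192.3 Mb = 14649.0 MB.
= 13.64 GiB.

13.64 GiB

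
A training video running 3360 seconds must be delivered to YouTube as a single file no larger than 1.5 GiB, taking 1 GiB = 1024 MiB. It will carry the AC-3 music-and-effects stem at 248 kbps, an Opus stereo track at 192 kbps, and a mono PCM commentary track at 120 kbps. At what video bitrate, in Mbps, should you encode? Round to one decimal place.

3.3 Mbps

Budget: 1.5 GiB = 12884.9 Mb.
Total bitrate budget: 12884.9 Mb / 3360 s = 3.835 Mbps.
Audio total: 248 + 192 + 120 = 560 kbps = 0.560 Mbps.
Video: 3.835 − 0.560 = 3.275 Mbps.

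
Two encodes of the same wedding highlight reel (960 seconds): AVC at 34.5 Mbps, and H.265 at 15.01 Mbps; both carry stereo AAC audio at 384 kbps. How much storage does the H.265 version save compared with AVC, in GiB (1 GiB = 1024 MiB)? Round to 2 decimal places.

2.18 GiB

Audio: 384 kbps = 0.384 Mbps.
AVC: 34.884 Mbps × 960 s = 33488.6 Mb = 3.899 GiB.
H.265: 15.394 Mbps × 960 s = 14778.2 Mb = 1.720 GiB.
Saving: 3.899 − 1.720 = 2.178 GiB.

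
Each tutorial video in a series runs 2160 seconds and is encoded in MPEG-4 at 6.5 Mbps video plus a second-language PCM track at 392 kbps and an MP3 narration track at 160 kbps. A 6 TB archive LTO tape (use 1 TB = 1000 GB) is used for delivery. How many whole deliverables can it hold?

Audio total: 392 + 160 = 552 kbps = 0.552 Mbps.
Total bitrate: 7.052 Mbps.
Per item: 7.052 Mbps × 2160 s = 15,232 Mb = 1,904 MB.
Capacity: 6 TB = 48,000,000 Mb; 3151.19 items → 3151 complete.

3151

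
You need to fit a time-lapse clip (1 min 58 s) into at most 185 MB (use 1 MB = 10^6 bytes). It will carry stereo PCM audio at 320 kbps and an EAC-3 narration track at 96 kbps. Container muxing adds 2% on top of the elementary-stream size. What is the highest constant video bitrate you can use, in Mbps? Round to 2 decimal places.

11.88 Mbps

Budget: 185 MB = 1480.0 Mb.
Stream payload after overhead: 1480.0 / 1.02 = 1451.0 Mb.
1 min 58 s = 118 s
Total bitrate budget: 1451.0 Mb / 118 s = 12.296 Mbps.
Audio total: 320 + 96 = 416 kbps = 0.416 Mbps.
Video: 12.296 − 0.416 = 11.880 Mbps.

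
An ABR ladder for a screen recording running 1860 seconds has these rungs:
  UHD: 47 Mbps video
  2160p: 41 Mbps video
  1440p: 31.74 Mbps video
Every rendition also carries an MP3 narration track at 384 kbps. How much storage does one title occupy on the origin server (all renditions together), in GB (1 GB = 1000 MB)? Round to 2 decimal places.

28.11 GB

Audio: 384 kbps = 0.384 Mbps.
Sum of rendition bitrates: (47+0.384) + (41+0.384) + (31.74+0.384) = 120.892 Mbps.
× 1860 s = 224,859 Mb = 28,107 MB = 28.11 GB.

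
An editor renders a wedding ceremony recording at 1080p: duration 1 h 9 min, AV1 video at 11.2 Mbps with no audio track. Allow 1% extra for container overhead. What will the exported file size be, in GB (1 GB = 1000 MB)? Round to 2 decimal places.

5.85 GB

1 h 9 min = 69 min = 4140 s
Total bitrate: 11.2 Mbps.
Stream data: 11.200 Mbps × 4140 s = 46368.0 Mb.
With 1% container overhead: ×1.01.
46,832 Mb ÷ 8 = 5,854 MB → 5.854 GB.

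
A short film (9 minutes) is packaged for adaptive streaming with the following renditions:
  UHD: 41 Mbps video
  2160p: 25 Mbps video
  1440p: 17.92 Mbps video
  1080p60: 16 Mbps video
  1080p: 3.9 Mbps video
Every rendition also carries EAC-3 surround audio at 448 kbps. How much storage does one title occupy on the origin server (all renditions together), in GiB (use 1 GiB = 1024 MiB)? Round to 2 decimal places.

6.67 GiB

9 min = 540 s
Audio: 448 kbps = 0.448 Mbps.
Sum of rendition bitrates: (41+0.448) + (25+0.448) + (17.92+0.448) + (16+0.448) + (3.9+0.448) = 106.060 Mbps.
× 540 s = 57,272 Mb = 7,159 MB = 6.667 GiB.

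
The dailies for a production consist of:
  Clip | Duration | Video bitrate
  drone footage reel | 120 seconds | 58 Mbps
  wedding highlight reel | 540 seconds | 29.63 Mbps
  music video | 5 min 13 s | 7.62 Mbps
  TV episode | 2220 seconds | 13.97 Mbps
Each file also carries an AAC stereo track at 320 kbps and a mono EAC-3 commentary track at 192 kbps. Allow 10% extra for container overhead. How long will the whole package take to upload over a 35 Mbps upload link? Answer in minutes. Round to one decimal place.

30.4 minutes

Audio total: 320 + 192 = 512 kbps = 0.512 Mbps.
drone footage reel: 58.512 Mbps × 120 s × 1.10 = 7723.6 Mb
wedding highlight reel: 30.142 Mbps × 540 s × 1.10 = 17904.3 Mb
music video: 8.132 Mbps × 313 s × 1.10 = 2799.8 Mb
TV episode: 14.482 Mbps × 2220 s × 1.10 = 35365.0 Mb
Total: 63792.8 Mb = 7974.1 MB.
At 35 Mbps: 63792.8 / 35 = 1823 s ≈ 30.4 minutes.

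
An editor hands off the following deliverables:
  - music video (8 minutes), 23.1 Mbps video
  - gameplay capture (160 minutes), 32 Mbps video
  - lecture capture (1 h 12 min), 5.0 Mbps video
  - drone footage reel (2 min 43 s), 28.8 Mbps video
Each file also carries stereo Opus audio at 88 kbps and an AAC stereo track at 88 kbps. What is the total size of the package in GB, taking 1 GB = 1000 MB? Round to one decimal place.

43.4 GB

Audio total: 88 + 88 = 176 kbps = 0.176 Mbps.
music video: 23.276 Mbps × 480 s = 11172.5 Mb
gameplay capture: 32.176 Mbps × 9600 s = 308889.6 Mb
lecture capture: 5.176 Mbps × 4320 s = 22360.3 Mb
drone footage reel: 28.976 Mbps × 163 s = 4723.1 Mb
Total: 347145.5 Mb = 43393.2 MB.
= 43.39 GB.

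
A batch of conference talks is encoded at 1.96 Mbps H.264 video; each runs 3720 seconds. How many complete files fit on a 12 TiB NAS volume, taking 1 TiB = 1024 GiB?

Per item: 1.960 Mbps × 3720 s = 7,291 Mb = 911.4 MB.
Capacity: 12 TiB = 105,553,116 Mb; 14476.78 items → 14476 complete.

14476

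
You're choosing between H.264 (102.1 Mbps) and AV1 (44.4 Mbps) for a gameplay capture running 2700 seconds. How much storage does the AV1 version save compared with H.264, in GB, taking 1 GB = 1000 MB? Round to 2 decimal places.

19.47 GB

H.264: 102.100 Mbps × 2700 s = 275670.0 Mb = 34.459 GB.
AV1: 44.400 Mbps × 2700 s = 119880.0 Mb = 14.985 GB.
Saving: 34.459 − 14.985 = 19.474 GB.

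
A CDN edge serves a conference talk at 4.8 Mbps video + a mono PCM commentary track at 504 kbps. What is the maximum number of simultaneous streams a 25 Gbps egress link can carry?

Audio: 504 kbps = 0.504 Mbps.
Per-viewer media rate: 5.304 Mbps.
25 Gbps = 25,000 Mbps; 25,000 / 5.304 = 4713.42 → 4713 viewers.

4713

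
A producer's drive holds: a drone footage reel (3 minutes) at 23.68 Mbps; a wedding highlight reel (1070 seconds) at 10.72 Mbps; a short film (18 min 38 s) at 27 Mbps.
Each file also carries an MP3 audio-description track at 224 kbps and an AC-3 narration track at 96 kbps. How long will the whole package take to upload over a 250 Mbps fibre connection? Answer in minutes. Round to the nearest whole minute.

Audio total: 224 + 96 = 320 kbps = 0.320 Mbps.
drone footage reel: 24.000 Mbps × 180 s = 4320.0 Mb
wedding highlight reel: 11.040 Mbps × 1070 s = 11812.8 Mb
short film: 27.320 Mbps × 1118 s = 30543.8 Mb
Total: 46676.6 Mb = 5834.6 MB.
At 250 Mbps: 46676.6 / 250 = 187 s ≈ 3.11 minutes.

3 minutes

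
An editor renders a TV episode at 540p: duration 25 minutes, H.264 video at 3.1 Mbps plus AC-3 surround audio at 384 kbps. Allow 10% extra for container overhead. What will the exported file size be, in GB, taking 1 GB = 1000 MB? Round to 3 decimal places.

0.719 GB

25 min = 1500 s
Audio: 384 kbps = 0.384 Mbps.
Total bitrate: 3.1 + 0.384 = 3.484 Mbps.
Stream data: 3.484 Mbps × 1500 s = 5226.0 Mb.
With 10% container overhead: ×1.10.
5,749 Mb ÷ 8 = 718.6 MB → 0.7186 GB.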